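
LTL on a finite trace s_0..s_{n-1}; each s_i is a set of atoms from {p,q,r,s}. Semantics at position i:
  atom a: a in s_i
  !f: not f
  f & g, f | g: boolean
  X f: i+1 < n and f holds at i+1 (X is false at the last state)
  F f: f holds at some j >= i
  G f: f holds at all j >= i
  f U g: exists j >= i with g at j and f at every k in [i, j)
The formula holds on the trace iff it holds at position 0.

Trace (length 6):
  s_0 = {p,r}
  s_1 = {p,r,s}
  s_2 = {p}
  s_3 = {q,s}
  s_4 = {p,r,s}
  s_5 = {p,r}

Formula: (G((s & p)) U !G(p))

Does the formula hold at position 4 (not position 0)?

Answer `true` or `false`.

Answer: false

Derivation:
s_0={p,r}: (G((s & p)) U !G(p))=True G((s & p))=False (s & p)=False s=False p=True !G(p)=True G(p)=False
s_1={p,r,s}: (G((s & p)) U !G(p))=True G((s & p))=False (s & p)=True s=True p=True !G(p)=True G(p)=False
s_2={p}: (G((s & p)) U !G(p))=True G((s & p))=False (s & p)=False s=False p=True !G(p)=True G(p)=False
s_3={q,s}: (G((s & p)) U !G(p))=True G((s & p))=False (s & p)=False s=True p=False !G(p)=True G(p)=False
s_4={p,r,s}: (G((s & p)) U !G(p))=False G((s & p))=False (s & p)=True s=True p=True !G(p)=False G(p)=True
s_5={p,r}: (G((s & p)) U !G(p))=False G((s & p))=False (s & p)=False s=False p=True !G(p)=False G(p)=True
Evaluating at position 4: result = False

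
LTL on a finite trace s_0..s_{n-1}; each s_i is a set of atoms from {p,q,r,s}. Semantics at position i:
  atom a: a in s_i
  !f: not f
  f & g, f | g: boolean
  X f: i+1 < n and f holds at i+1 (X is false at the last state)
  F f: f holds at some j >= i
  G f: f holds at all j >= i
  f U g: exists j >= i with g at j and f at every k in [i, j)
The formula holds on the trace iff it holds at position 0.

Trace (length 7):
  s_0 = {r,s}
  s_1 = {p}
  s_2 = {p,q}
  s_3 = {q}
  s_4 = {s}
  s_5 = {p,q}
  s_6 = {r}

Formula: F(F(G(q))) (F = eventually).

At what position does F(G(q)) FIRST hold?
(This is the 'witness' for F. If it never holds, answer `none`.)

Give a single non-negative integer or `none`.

s_0={r,s}: F(G(q))=False G(q)=False q=False
s_1={p}: F(G(q))=False G(q)=False q=False
s_2={p,q}: F(G(q))=False G(q)=False q=True
s_3={q}: F(G(q))=False G(q)=False q=True
s_4={s}: F(G(q))=False G(q)=False q=False
s_5={p,q}: F(G(q))=False G(q)=False q=True
s_6={r}: F(G(q))=False G(q)=False q=False
F(F(G(q))) does not hold (no witness exists).

Answer: none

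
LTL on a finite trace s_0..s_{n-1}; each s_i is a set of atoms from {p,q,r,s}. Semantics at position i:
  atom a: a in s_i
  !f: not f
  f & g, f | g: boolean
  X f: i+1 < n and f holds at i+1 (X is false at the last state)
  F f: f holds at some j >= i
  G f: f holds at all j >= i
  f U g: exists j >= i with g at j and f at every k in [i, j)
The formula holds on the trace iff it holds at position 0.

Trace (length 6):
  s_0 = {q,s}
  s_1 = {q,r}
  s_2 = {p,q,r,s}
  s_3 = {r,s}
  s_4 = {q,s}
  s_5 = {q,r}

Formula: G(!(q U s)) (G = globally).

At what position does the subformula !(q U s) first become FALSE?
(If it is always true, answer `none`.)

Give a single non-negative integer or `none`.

s_0={q,s}: !(q U s)=False (q U s)=True q=True s=True
s_1={q,r}: !(q U s)=False (q U s)=True q=True s=False
s_2={p,q,r,s}: !(q U s)=False (q U s)=True q=True s=True
s_3={r,s}: !(q U s)=False (q U s)=True q=False s=True
s_4={q,s}: !(q U s)=False (q U s)=True q=True s=True
s_5={q,r}: !(q U s)=True (q U s)=False q=True s=False
G(!(q U s)) holds globally = False
First violation at position 0.

Answer: 0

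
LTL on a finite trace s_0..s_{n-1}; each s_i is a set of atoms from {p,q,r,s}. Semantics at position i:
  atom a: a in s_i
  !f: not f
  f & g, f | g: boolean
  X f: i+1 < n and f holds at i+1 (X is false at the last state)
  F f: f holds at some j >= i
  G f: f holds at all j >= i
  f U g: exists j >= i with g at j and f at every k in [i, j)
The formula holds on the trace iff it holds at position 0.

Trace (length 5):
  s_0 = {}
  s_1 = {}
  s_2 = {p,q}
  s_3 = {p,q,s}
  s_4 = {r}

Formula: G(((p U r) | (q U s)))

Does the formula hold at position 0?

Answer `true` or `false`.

s_0={}: G(((p U r) | (q U s)))=False ((p U r) | (q U s))=False (p U r)=False p=False r=False (q U s)=False q=False s=False
s_1={}: G(((p U r) | (q U s)))=False ((p U r) | (q U s))=False (p U r)=False p=False r=False (q U s)=False q=False s=False
s_2={p,q}: G(((p U r) | (q U s)))=True ((p U r) | (q U s))=True (p U r)=True p=True r=False (q U s)=True q=True s=False
s_3={p,q,s}: G(((p U r) | (q U s)))=True ((p U r) | (q U s))=True (p U r)=True p=True r=False (q U s)=True q=True s=True
s_4={r}: G(((p U r) | (q U s)))=True ((p U r) | (q U s))=True (p U r)=True p=False r=True (q U s)=False q=False s=False

Answer: false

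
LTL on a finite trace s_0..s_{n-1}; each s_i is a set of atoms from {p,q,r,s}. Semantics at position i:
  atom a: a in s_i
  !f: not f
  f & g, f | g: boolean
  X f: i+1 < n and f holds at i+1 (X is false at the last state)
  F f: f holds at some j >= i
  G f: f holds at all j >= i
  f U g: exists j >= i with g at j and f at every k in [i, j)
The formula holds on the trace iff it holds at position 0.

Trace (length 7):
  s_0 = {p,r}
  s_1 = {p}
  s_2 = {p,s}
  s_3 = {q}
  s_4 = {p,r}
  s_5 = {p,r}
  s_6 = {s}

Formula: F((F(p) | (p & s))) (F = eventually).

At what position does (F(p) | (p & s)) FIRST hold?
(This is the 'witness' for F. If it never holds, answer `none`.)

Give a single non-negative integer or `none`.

s_0={p,r}: (F(p) | (p & s))=True F(p)=True p=True (p & s)=False s=False
s_1={p}: (F(p) | (p & s))=True F(p)=True p=True (p & s)=False s=False
s_2={p,s}: (F(p) | (p & s))=True F(p)=True p=True (p & s)=True s=True
s_3={q}: (F(p) | (p & s))=True F(p)=True p=False (p & s)=False s=False
s_4={p,r}: (F(p) | (p & s))=True F(p)=True p=True (p & s)=False s=False
s_5={p,r}: (F(p) | (p & s))=True F(p)=True p=True (p & s)=False s=False
s_6={s}: (F(p) | (p & s))=False F(p)=False p=False (p & s)=False s=True
F((F(p) | (p & s))) holds; first witness at position 0.

Answer: 0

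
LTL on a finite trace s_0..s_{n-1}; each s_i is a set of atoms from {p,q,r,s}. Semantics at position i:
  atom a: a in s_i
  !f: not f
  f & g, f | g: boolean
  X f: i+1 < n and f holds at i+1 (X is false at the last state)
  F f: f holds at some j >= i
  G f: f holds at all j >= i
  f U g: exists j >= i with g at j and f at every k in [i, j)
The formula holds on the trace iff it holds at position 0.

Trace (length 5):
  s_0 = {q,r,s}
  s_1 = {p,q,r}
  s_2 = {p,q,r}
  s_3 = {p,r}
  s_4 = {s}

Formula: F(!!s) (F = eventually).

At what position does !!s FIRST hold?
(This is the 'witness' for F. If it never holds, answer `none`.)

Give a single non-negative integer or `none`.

s_0={q,r,s}: !!s=True !s=False s=True
s_1={p,q,r}: !!s=False !s=True s=False
s_2={p,q,r}: !!s=False !s=True s=False
s_3={p,r}: !!s=False !s=True s=False
s_4={s}: !!s=True !s=False s=True
F(!!s) holds; first witness at position 0.

Answer: 0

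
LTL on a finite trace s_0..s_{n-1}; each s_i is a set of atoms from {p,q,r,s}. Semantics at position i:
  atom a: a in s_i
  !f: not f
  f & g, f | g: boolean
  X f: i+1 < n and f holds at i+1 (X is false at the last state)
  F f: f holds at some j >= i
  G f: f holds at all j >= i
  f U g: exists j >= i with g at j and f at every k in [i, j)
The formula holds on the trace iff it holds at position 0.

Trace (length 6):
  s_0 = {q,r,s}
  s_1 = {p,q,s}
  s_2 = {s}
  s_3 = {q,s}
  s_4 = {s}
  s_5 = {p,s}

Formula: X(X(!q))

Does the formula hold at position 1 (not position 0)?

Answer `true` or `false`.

Answer: false

Derivation:
s_0={q,r,s}: X(X(!q))=True X(!q)=False !q=False q=True
s_1={p,q,s}: X(X(!q))=False X(!q)=True !q=False q=True
s_2={s}: X(X(!q))=True X(!q)=False !q=True q=False
s_3={q,s}: X(X(!q))=True X(!q)=True !q=False q=True
s_4={s}: X(X(!q))=False X(!q)=True !q=True q=False
s_5={p,s}: X(X(!q))=False X(!q)=False !q=True q=False
Evaluating at position 1: result = False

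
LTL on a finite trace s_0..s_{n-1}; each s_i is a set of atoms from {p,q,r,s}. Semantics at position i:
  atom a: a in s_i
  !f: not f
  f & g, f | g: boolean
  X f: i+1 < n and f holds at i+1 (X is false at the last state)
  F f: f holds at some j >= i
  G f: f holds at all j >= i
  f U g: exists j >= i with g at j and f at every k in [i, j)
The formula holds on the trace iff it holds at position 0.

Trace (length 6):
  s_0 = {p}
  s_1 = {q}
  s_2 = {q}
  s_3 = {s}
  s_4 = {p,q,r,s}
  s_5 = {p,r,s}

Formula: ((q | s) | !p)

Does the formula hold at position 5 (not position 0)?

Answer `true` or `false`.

s_0={p}: ((q | s) | !p)=False (q | s)=False q=False s=False !p=False p=True
s_1={q}: ((q | s) | !p)=True (q | s)=True q=True s=False !p=True p=False
s_2={q}: ((q | s) | !p)=True (q | s)=True q=True s=False !p=True p=False
s_3={s}: ((q | s) | !p)=True (q | s)=True q=False s=True !p=True p=False
s_4={p,q,r,s}: ((q | s) | !p)=True (q | s)=True q=True s=True !p=False p=True
s_5={p,r,s}: ((q | s) | !p)=True (q | s)=True q=False s=True !p=False p=True
Evaluating at position 5: result = True

Answer: true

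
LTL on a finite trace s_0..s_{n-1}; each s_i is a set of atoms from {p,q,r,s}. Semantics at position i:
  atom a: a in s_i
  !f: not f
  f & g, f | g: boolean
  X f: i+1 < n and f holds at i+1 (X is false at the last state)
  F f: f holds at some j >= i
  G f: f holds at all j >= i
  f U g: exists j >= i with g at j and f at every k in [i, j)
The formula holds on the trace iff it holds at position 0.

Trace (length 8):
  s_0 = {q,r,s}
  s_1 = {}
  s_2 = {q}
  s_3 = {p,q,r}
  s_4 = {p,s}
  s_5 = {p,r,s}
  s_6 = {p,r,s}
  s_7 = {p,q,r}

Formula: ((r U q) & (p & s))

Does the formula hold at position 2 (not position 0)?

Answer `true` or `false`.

Answer: false

Derivation:
s_0={q,r,s}: ((r U q) & (p & s))=False (r U q)=True r=True q=True (p & s)=False p=False s=True
s_1={}: ((r U q) & (p & s))=False (r U q)=False r=False q=False (p & s)=False p=False s=False
s_2={q}: ((r U q) & (p & s))=False (r U q)=True r=False q=True (p & s)=False p=False s=False
s_3={p,q,r}: ((r U q) & (p & s))=False (r U q)=True r=True q=True (p & s)=False p=True s=False
s_4={p,s}: ((r U q) & (p & s))=False (r U q)=False r=False q=False (p & s)=True p=True s=True
s_5={p,r,s}: ((r U q) & (p & s))=True (r U q)=True r=True q=False (p & s)=True p=True s=True
s_6={p,r,s}: ((r U q) & (p & s))=True (r U q)=True r=True q=False (p & s)=True p=True s=True
s_7={p,q,r}: ((r U q) & (p & s))=False (r U q)=True r=True q=True (p & s)=False p=True s=False
Evaluating at position 2: result = False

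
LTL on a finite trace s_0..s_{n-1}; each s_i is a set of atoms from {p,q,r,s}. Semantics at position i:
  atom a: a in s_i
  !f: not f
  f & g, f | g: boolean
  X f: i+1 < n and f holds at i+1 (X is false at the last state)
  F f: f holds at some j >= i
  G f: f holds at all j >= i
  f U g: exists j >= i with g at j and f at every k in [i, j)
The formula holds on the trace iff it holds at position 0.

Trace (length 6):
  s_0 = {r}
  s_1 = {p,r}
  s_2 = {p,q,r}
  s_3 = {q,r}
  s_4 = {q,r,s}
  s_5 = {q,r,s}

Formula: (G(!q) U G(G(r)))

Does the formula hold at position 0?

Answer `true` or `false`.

Answer: true

Derivation:
s_0={r}: (G(!q) U G(G(r)))=True G(!q)=False !q=True q=False G(G(r))=True G(r)=True r=True
s_1={p,r}: (G(!q) U G(G(r)))=True G(!q)=False !q=True q=False G(G(r))=True G(r)=True r=True
s_2={p,q,r}: (G(!q) U G(G(r)))=True G(!q)=False !q=False q=True G(G(r))=True G(r)=True r=True
s_3={q,r}: (G(!q) U G(G(r)))=True G(!q)=False !q=False q=True G(G(r))=True G(r)=True r=True
s_4={q,r,s}: (G(!q) U G(G(r)))=True G(!q)=False !q=False q=True G(G(r))=True G(r)=True r=True
s_5={q,r,s}: (G(!q) U G(G(r)))=True G(!q)=False !q=False q=True G(G(r))=True G(r)=True r=True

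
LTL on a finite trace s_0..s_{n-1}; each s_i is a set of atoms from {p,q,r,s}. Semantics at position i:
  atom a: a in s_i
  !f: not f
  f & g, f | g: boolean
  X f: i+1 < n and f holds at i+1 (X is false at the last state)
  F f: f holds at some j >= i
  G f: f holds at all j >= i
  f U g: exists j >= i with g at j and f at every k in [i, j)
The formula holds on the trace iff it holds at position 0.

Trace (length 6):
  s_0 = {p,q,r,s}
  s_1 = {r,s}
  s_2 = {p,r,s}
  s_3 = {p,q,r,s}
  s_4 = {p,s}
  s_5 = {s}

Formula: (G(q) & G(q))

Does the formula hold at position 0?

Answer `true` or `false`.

Answer: false

Derivation:
s_0={p,q,r,s}: (G(q) & G(q))=False G(q)=False q=True
s_1={r,s}: (G(q) & G(q))=False G(q)=False q=False
s_2={p,r,s}: (G(q) & G(q))=False G(q)=False q=False
s_3={p,q,r,s}: (G(q) & G(q))=False G(q)=False q=True
s_4={p,s}: (G(q) & G(q))=False G(q)=False q=False
s_5={s}: (G(q) & G(q))=False G(q)=False q=False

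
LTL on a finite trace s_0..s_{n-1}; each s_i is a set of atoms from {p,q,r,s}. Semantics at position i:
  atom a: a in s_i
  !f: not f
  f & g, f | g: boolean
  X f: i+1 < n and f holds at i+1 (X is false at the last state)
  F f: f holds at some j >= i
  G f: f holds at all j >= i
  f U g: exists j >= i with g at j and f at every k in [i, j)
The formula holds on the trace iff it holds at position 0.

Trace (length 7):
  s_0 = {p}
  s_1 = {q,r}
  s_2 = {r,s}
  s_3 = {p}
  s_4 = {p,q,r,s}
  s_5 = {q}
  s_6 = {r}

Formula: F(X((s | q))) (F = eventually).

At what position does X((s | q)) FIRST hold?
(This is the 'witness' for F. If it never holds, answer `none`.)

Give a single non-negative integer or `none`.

s_0={p}: X((s | q))=True (s | q)=False s=False q=False
s_1={q,r}: X((s | q))=True (s | q)=True s=False q=True
s_2={r,s}: X((s | q))=False (s | q)=True s=True q=False
s_3={p}: X((s | q))=True (s | q)=False s=False q=False
s_4={p,q,r,s}: X((s | q))=True (s | q)=True s=True q=True
s_5={q}: X((s | q))=False (s | q)=True s=False q=True
s_6={r}: X((s | q))=False (s | q)=False s=False q=False
F(X((s | q))) holds; first witness at position 0.

Answer: 0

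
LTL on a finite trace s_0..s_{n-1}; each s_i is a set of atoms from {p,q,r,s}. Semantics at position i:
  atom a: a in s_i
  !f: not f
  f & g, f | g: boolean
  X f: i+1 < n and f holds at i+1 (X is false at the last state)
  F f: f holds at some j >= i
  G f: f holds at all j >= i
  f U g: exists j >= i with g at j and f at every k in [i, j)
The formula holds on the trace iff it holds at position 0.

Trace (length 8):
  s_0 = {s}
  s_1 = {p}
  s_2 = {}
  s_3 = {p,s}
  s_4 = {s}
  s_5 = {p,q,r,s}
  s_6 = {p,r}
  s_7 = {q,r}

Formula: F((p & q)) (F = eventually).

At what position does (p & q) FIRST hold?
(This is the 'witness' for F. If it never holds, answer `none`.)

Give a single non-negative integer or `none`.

s_0={s}: (p & q)=False p=False q=False
s_1={p}: (p & q)=False p=True q=False
s_2={}: (p & q)=False p=False q=False
s_3={p,s}: (p & q)=False p=True q=False
s_4={s}: (p & q)=False p=False q=False
s_5={p,q,r,s}: (p & q)=True p=True q=True
s_6={p,r}: (p & q)=False p=True q=False
s_7={q,r}: (p & q)=False p=False q=True
F((p & q)) holds; first witness at position 5.

Answer: 5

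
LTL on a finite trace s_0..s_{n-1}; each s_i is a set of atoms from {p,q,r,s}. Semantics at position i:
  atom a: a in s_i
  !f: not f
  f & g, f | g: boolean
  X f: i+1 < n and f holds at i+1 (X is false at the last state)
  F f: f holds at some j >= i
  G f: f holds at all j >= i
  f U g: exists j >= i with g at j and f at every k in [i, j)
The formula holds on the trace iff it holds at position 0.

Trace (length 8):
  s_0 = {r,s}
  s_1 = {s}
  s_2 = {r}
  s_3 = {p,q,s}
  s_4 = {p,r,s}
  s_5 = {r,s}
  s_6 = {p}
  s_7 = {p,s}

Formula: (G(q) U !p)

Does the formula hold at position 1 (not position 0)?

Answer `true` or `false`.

Answer: true

Derivation:
s_0={r,s}: (G(q) U !p)=True G(q)=False q=False !p=True p=False
s_1={s}: (G(q) U !p)=True G(q)=False q=False !p=True p=False
s_2={r}: (G(q) U !p)=True G(q)=False q=False !p=True p=False
s_3={p,q,s}: (G(q) U !p)=False G(q)=False q=True !p=False p=True
s_4={p,r,s}: (G(q) U !p)=False G(q)=False q=False !p=False p=True
s_5={r,s}: (G(q) U !p)=True G(q)=False q=False !p=True p=False
s_6={p}: (G(q) U !p)=False G(q)=False q=False !p=False p=True
s_7={p,s}: (G(q) U !p)=False G(q)=False q=False !p=False p=True
Evaluating at position 1: result = True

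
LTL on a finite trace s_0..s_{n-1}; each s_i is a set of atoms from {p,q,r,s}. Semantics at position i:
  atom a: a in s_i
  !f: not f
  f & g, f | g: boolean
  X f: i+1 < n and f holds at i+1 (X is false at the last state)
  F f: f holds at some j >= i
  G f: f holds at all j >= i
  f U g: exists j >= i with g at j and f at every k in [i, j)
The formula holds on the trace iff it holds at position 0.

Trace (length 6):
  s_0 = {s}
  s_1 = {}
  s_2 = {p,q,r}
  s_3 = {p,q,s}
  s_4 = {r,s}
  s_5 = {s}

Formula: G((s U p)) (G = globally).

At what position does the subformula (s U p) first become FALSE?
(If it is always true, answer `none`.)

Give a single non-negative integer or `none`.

Answer: 0

Derivation:
s_0={s}: (s U p)=False s=True p=False
s_1={}: (s U p)=False s=False p=False
s_2={p,q,r}: (s U p)=True s=False p=True
s_3={p,q,s}: (s U p)=True s=True p=True
s_4={r,s}: (s U p)=False s=True p=False
s_5={s}: (s U p)=False s=True p=False
G((s U p)) holds globally = False
First violation at position 0.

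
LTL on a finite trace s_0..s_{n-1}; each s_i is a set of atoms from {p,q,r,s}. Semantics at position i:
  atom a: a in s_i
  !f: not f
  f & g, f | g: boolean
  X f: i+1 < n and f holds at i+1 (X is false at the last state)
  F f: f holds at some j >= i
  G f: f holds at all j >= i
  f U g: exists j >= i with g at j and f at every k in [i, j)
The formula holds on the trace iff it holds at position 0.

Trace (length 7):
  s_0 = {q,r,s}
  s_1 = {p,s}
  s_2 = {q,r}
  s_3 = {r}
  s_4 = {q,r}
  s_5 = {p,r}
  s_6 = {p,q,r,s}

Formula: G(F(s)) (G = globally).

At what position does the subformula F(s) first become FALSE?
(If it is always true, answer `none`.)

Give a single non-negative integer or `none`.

s_0={q,r,s}: F(s)=True s=True
s_1={p,s}: F(s)=True s=True
s_2={q,r}: F(s)=True s=False
s_3={r}: F(s)=True s=False
s_4={q,r}: F(s)=True s=False
s_5={p,r}: F(s)=True s=False
s_6={p,q,r,s}: F(s)=True s=True
G(F(s)) holds globally = True
No violation — formula holds at every position.

Answer: none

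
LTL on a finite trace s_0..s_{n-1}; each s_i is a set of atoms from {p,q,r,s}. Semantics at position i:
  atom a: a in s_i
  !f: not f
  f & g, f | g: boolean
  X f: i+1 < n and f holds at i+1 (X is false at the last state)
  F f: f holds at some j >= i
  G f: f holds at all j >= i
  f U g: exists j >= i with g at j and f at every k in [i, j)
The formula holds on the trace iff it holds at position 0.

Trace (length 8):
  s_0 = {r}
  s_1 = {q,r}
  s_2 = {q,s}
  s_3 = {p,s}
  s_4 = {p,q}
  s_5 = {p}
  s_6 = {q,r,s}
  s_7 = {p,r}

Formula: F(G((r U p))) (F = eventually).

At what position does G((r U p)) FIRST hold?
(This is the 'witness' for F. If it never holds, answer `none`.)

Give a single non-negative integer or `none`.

s_0={r}: G((r U p))=False (r U p)=False r=True p=False
s_1={q,r}: G((r U p))=False (r U p)=False r=True p=False
s_2={q,s}: G((r U p))=False (r U p)=False r=False p=False
s_3={p,s}: G((r U p))=True (r U p)=True r=False p=True
s_4={p,q}: G((r U p))=True (r U p)=True r=False p=True
s_5={p}: G((r U p))=True (r U p)=True r=False p=True
s_6={q,r,s}: G((r U p))=True (r U p)=True r=True p=False
s_7={p,r}: G((r U p))=True (r U p)=True r=True p=True
F(G((r U p))) holds; first witness at position 3.

Answer: 3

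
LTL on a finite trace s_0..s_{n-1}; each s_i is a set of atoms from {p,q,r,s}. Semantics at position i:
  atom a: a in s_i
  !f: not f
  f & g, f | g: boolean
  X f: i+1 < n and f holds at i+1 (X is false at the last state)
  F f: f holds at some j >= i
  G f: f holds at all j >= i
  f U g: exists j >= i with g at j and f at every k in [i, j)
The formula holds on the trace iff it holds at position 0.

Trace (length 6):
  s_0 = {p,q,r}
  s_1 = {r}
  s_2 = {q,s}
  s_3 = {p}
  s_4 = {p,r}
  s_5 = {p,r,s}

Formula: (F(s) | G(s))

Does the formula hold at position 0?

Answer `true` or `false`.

Answer: true

Derivation:
s_0={p,q,r}: (F(s) | G(s))=True F(s)=True s=False G(s)=False
s_1={r}: (F(s) | G(s))=True F(s)=True s=False G(s)=False
s_2={q,s}: (F(s) | G(s))=True F(s)=True s=True G(s)=False
s_3={p}: (F(s) | G(s))=True F(s)=True s=False G(s)=False
s_4={p,r}: (F(s) | G(s))=True F(s)=True s=False G(s)=False
s_5={p,r,s}: (F(s) | G(s))=True F(s)=True s=True G(s)=True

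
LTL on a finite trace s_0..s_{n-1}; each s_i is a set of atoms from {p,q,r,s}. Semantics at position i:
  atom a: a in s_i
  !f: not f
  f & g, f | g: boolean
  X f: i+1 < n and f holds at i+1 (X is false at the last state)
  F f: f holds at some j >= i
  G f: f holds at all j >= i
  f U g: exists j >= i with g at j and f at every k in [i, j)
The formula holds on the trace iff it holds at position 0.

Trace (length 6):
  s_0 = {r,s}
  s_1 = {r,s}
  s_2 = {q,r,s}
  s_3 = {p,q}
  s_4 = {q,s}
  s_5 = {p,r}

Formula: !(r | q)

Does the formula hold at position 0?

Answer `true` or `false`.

Answer: false

Derivation:
s_0={r,s}: !(r | q)=False (r | q)=True r=True q=False
s_1={r,s}: !(r | q)=False (r | q)=True r=True q=False
s_2={q,r,s}: !(r | q)=False (r | q)=True r=True q=True
s_3={p,q}: !(r | q)=False (r | q)=True r=False q=True
s_4={q,s}: !(r | q)=False (r | q)=True r=False q=True
s_5={p,r}: !(r | q)=False (r | q)=True r=True q=False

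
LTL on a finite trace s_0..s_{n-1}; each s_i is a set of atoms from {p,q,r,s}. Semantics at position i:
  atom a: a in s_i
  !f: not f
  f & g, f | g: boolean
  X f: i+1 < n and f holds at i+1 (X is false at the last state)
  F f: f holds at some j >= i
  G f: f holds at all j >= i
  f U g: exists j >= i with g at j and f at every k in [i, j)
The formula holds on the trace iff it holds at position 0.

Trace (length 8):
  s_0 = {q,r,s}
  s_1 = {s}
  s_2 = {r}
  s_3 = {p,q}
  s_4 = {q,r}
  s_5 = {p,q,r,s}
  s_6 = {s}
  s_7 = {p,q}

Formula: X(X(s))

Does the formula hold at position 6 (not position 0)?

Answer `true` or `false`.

Answer: false

Derivation:
s_0={q,r,s}: X(X(s))=False X(s)=True s=True
s_1={s}: X(X(s))=False X(s)=False s=True
s_2={r}: X(X(s))=False X(s)=False s=False
s_3={p,q}: X(X(s))=True X(s)=False s=False
s_4={q,r}: X(X(s))=True X(s)=True s=False
s_5={p,q,r,s}: X(X(s))=False X(s)=True s=True
s_6={s}: X(X(s))=False X(s)=False s=True
s_7={p,q}: X(X(s))=False X(s)=False s=False
Evaluating at position 6: result = False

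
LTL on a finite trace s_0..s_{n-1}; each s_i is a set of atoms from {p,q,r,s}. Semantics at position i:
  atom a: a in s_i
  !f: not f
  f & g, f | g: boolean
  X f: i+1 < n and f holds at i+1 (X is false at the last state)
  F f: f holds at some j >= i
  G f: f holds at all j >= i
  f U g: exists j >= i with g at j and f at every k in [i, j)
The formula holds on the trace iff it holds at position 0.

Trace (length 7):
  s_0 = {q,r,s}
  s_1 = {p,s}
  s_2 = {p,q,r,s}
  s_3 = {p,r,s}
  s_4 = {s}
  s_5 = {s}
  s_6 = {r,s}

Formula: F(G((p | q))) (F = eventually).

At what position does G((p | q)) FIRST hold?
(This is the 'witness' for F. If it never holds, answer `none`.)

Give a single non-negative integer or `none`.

Answer: none

Derivation:
s_0={q,r,s}: G((p | q))=False (p | q)=True p=False q=True
s_1={p,s}: G((p | q))=False (p | q)=True p=True q=False
s_2={p,q,r,s}: G((p | q))=False (p | q)=True p=True q=True
s_3={p,r,s}: G((p | q))=False (p | q)=True p=True q=False
s_4={s}: G((p | q))=False (p | q)=False p=False q=False
s_5={s}: G((p | q))=False (p | q)=False p=False q=False
s_6={r,s}: G((p | q))=False (p | q)=False p=False q=False
F(G((p | q))) does not hold (no witness exists).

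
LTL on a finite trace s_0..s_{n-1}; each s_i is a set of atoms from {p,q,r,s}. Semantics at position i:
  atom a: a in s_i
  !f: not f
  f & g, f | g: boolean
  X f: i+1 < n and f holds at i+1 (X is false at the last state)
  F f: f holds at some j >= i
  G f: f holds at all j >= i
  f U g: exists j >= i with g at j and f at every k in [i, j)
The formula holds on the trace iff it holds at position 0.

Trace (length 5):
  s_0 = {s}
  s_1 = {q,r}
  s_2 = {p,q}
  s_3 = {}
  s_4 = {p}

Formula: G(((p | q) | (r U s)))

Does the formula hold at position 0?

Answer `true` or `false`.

s_0={s}: G(((p | q) | (r U s)))=False ((p | q) | (r U s))=True (p | q)=False p=False q=False (r U s)=True r=False s=True
s_1={q,r}: G(((p | q) | (r U s)))=False ((p | q) | (r U s))=True (p | q)=True p=False q=True (r U s)=False r=True s=False
s_2={p,q}: G(((p | q) | (r U s)))=False ((p | q) | (r U s))=True (p | q)=True p=True q=True (r U s)=False r=False s=False
s_3={}: G(((p | q) | (r U s)))=False ((p | q) | (r U s))=False (p | q)=False p=False q=False (r U s)=False r=False s=False
s_4={p}: G(((p | q) | (r U s)))=True ((p | q) | (r U s))=True (p | q)=True p=True q=False (r U s)=False r=False s=False

Answer: false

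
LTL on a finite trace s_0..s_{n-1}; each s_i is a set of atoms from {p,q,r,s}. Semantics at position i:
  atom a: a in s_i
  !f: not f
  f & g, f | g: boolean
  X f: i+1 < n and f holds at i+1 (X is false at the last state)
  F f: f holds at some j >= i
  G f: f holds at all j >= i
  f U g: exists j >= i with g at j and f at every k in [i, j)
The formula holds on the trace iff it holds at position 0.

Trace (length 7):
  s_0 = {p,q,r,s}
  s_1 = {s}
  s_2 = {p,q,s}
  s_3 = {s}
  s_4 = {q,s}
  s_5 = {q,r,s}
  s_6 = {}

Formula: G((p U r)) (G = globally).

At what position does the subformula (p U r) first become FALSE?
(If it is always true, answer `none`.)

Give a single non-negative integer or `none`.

Answer: 1

Derivation:
s_0={p,q,r,s}: (p U r)=True p=True r=True
s_1={s}: (p U r)=False p=False r=False
s_2={p,q,s}: (p U r)=False p=True r=False
s_3={s}: (p U r)=False p=False r=False
s_4={q,s}: (p U r)=False p=False r=False
s_5={q,r,s}: (p U r)=True p=False r=True
s_6={}: (p U r)=False p=False r=False
G((p U r)) holds globally = False
First violation at position 1.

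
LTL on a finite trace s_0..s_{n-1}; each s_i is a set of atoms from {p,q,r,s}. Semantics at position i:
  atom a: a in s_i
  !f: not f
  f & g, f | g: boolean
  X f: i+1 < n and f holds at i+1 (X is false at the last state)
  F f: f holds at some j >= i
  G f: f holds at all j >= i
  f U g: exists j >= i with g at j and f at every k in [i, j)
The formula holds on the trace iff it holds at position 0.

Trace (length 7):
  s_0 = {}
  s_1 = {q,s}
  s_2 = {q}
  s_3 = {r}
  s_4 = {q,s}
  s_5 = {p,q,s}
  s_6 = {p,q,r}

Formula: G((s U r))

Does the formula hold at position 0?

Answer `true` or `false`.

s_0={}: G((s U r))=False (s U r)=False s=False r=False
s_1={q,s}: G((s U r))=False (s U r)=False s=True r=False
s_2={q}: G((s U r))=False (s U r)=False s=False r=False
s_3={r}: G((s U r))=True (s U r)=True s=False r=True
s_4={q,s}: G((s U r))=True (s U r)=True s=True r=False
s_5={p,q,s}: G((s U r))=True (s U r)=True s=True r=False
s_6={p,q,r}: G((s U r))=True (s U r)=True s=False r=True

Answer: false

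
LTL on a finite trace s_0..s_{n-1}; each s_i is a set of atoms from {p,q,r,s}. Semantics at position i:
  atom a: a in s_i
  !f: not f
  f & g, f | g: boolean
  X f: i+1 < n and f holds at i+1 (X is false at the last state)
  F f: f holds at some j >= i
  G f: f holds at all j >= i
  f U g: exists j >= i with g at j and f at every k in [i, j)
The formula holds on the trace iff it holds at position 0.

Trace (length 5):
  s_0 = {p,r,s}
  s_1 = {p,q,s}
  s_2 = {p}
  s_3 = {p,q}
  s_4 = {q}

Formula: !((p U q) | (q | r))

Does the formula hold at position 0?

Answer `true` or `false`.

s_0={p,r,s}: !((p U q) | (q | r))=False ((p U q) | (q | r))=True (p U q)=True p=True q=False (q | r)=True r=True
s_1={p,q,s}: !((p U q) | (q | r))=False ((p U q) | (q | r))=True (p U q)=True p=True q=True (q | r)=True r=False
s_2={p}: !((p U q) | (q | r))=False ((p U q) | (q | r))=True (p U q)=True p=True q=False (q | r)=False r=False
s_3={p,q}: !((p U q) | (q | r))=False ((p U q) | (q | r))=True (p U q)=True p=True q=True (q | r)=True r=False
s_4={q}: !((p U q) | (q | r))=False ((p U q) | (q | r))=True (p U q)=True p=False q=True (q | r)=True r=False

Answer: false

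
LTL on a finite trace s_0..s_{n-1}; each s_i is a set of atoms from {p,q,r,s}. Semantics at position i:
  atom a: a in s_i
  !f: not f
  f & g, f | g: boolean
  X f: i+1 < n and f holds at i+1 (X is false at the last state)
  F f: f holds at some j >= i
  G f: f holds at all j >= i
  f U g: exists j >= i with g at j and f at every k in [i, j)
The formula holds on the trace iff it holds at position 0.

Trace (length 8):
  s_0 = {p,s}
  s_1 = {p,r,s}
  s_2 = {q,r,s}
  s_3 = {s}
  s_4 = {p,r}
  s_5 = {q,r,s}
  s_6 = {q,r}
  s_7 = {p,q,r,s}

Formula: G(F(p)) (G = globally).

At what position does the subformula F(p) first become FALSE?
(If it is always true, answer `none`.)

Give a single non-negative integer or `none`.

Answer: none

Derivation:
s_0={p,s}: F(p)=True p=True
s_1={p,r,s}: F(p)=True p=True
s_2={q,r,s}: F(p)=True p=False
s_3={s}: F(p)=True p=False
s_4={p,r}: F(p)=True p=True
s_5={q,r,s}: F(p)=True p=False
s_6={q,r}: F(p)=True p=False
s_7={p,q,r,s}: F(p)=True p=True
G(F(p)) holds globally = True
No violation — formula holds at every position.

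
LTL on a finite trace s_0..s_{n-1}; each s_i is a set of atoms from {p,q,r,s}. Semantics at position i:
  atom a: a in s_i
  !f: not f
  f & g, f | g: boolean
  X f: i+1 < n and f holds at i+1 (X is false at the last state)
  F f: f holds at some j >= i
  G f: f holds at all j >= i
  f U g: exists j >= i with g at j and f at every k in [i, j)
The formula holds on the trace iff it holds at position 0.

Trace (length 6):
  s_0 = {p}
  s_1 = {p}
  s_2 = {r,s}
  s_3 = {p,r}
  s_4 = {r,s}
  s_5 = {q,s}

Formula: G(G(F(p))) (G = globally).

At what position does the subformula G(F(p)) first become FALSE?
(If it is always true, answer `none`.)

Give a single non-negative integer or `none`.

Answer: 0

Derivation:
s_0={p}: G(F(p))=False F(p)=True p=True
s_1={p}: G(F(p))=False F(p)=True p=True
s_2={r,s}: G(F(p))=False F(p)=True p=False
s_3={p,r}: G(F(p))=False F(p)=True p=True
s_4={r,s}: G(F(p))=False F(p)=False p=False
s_5={q,s}: G(F(p))=False F(p)=False p=False
G(G(F(p))) holds globally = False
First violation at position 0.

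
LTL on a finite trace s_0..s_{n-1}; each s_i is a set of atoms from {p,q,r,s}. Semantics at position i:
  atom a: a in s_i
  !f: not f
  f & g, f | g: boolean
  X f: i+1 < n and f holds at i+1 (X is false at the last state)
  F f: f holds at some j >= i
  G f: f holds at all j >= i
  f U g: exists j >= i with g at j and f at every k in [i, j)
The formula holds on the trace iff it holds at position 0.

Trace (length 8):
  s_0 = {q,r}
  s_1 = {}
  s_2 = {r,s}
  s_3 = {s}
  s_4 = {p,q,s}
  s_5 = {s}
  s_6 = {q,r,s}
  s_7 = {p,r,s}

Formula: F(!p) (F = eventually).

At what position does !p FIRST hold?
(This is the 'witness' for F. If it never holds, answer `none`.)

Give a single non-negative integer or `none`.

Answer: 0

Derivation:
s_0={q,r}: !p=True p=False
s_1={}: !p=True p=False
s_2={r,s}: !p=True p=False
s_3={s}: !p=True p=False
s_4={p,q,s}: !p=False p=True
s_5={s}: !p=True p=False
s_6={q,r,s}: !p=True p=False
s_7={p,r,s}: !p=False p=True
F(!p) holds; first witness at position 0.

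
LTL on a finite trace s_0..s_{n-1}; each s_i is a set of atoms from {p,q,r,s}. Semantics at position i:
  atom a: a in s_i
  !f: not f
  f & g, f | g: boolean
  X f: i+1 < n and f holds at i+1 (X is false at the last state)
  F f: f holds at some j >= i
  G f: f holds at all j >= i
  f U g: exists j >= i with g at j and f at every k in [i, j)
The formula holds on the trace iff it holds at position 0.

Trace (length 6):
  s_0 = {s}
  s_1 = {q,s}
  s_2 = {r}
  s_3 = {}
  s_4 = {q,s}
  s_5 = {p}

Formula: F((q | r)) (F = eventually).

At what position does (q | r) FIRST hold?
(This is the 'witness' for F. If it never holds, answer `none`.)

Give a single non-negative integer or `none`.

s_0={s}: (q | r)=False q=False r=False
s_1={q,s}: (q | r)=True q=True r=False
s_2={r}: (q | r)=True q=False r=True
s_3={}: (q | r)=False q=False r=False
s_4={q,s}: (q | r)=True q=True r=False
s_5={p}: (q | r)=False q=False r=False
F((q | r)) holds; first witness at position 1.

Answer: 1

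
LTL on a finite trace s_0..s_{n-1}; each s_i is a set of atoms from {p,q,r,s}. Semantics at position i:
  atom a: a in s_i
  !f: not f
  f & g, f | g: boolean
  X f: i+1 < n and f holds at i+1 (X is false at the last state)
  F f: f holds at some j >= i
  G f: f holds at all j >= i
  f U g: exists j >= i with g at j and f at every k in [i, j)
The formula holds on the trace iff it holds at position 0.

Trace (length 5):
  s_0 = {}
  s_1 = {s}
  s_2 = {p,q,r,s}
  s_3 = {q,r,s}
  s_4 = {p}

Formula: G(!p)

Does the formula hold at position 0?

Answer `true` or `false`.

s_0={}: G(!p)=False !p=True p=False
s_1={s}: G(!p)=False !p=True p=False
s_2={p,q,r,s}: G(!p)=False !p=False p=True
s_3={q,r,s}: G(!p)=False !p=True p=False
s_4={p}: G(!p)=False !p=False p=True

Answer: false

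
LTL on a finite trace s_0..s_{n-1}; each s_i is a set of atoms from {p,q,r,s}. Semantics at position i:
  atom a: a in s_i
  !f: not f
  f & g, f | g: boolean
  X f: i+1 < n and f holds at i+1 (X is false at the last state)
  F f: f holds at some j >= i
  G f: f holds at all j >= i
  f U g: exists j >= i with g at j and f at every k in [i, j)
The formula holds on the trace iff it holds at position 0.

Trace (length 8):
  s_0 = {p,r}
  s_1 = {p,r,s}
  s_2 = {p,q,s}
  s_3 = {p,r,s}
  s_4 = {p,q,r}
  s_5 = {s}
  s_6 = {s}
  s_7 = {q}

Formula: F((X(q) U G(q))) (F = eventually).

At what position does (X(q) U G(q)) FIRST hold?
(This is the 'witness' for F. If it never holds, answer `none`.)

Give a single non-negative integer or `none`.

s_0={p,r}: (X(q) U G(q))=False X(q)=False q=False G(q)=False
s_1={p,r,s}: (X(q) U G(q))=False X(q)=True q=False G(q)=False
s_2={p,q,s}: (X(q) U G(q))=False X(q)=False q=True G(q)=False
s_3={p,r,s}: (X(q) U G(q))=False X(q)=True q=False G(q)=False
s_4={p,q,r}: (X(q) U G(q))=False X(q)=False q=True G(q)=False
s_5={s}: (X(q) U G(q))=False X(q)=False q=False G(q)=False
s_6={s}: (X(q) U G(q))=True X(q)=True q=False G(q)=False
s_7={q}: (X(q) U G(q))=True X(q)=False q=True G(q)=True
F((X(q) U G(q))) holds; first witness at position 6.

Answer: 6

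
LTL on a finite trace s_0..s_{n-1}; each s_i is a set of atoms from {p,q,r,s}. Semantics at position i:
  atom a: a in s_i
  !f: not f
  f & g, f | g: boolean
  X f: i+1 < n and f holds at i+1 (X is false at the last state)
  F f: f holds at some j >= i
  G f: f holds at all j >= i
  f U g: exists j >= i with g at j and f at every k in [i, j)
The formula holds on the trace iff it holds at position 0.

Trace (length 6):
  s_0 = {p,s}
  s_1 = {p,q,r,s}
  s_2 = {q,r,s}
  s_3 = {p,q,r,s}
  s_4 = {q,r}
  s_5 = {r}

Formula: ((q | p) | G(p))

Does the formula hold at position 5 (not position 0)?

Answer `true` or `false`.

s_0={p,s}: ((q | p) | G(p))=True (q | p)=True q=False p=True G(p)=False
s_1={p,q,r,s}: ((q | p) | G(p))=True (q | p)=True q=True p=True G(p)=False
s_2={q,r,s}: ((q | p) | G(p))=True (q | p)=True q=True p=False G(p)=False
s_3={p,q,r,s}: ((q | p) | G(p))=True (q | p)=True q=True p=True G(p)=False
s_4={q,r}: ((q | p) | G(p))=True (q | p)=True q=True p=False G(p)=False
s_5={r}: ((q | p) | G(p))=False (q | p)=False q=False p=False G(p)=False
Evaluating at position 5: result = False

Answer: false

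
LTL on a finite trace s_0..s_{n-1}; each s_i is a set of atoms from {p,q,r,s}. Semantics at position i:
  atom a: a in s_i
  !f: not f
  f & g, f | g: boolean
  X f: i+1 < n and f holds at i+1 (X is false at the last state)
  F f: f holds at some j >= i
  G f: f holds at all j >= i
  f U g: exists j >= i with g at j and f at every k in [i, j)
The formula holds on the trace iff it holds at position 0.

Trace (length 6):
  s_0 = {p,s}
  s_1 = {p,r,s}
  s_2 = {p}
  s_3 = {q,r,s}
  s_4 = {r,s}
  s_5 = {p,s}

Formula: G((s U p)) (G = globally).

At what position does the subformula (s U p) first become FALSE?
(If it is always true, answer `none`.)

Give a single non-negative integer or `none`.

s_0={p,s}: (s U p)=True s=True p=True
s_1={p,r,s}: (s U p)=True s=True p=True
s_2={p}: (s U p)=True s=False p=True
s_3={q,r,s}: (s U p)=True s=True p=False
s_4={r,s}: (s U p)=True s=True p=False
s_5={p,s}: (s U p)=True s=True p=True
G((s U p)) holds globally = True
No violation — formula holds at every position.

Answer: none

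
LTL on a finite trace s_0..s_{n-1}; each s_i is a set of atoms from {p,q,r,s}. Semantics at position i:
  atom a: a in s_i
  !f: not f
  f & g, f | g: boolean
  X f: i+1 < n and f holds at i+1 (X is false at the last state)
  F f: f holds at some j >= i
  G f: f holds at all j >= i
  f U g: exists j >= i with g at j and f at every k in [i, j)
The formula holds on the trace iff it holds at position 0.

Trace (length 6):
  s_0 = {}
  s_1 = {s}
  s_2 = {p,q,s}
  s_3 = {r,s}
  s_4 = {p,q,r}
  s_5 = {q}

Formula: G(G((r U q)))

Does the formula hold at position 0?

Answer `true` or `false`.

Answer: false

Derivation:
s_0={}: G(G((r U q)))=False G((r U q))=False (r U q)=False r=False q=False
s_1={s}: G(G((r U q)))=False G((r U q))=False (r U q)=False r=False q=False
s_2={p,q,s}: G(G((r U q)))=True G((r U q))=True (r U q)=True r=False q=True
s_3={r,s}: G(G((r U q)))=True G((r U q))=True (r U q)=True r=True q=False
s_4={p,q,r}: G(G((r U q)))=True G((r U q))=True (r U q)=True r=True q=True
s_5={q}: G(G((r U q)))=True G((r U q))=True (r U q)=True r=False q=True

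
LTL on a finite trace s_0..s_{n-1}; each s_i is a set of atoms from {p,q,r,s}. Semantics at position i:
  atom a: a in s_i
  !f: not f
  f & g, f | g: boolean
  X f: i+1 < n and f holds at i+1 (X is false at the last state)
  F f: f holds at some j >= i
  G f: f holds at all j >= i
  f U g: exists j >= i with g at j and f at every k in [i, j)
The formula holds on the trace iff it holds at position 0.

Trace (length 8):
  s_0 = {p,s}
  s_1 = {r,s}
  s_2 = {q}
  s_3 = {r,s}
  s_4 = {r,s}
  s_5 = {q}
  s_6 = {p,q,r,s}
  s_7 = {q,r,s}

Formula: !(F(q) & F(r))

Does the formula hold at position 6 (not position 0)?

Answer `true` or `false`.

s_0={p,s}: !(F(q) & F(r))=False (F(q) & F(r))=True F(q)=True q=False F(r)=True r=False
s_1={r,s}: !(F(q) & F(r))=False (F(q) & F(r))=True F(q)=True q=False F(r)=True r=True
s_2={q}: !(F(q) & F(r))=False (F(q) & F(r))=True F(q)=True q=True F(r)=True r=False
s_3={r,s}: !(F(q) & F(r))=False (F(q) & F(r))=True F(q)=True q=False F(r)=True r=True
s_4={r,s}: !(F(q) & F(r))=False (F(q) & F(r))=True F(q)=True q=False F(r)=True r=True
s_5={q}: !(F(q) & F(r))=False (F(q) & F(r))=True F(q)=True q=True F(r)=True r=False
s_6={p,q,r,s}: !(F(q) & F(r))=False (F(q) & F(r))=True F(q)=True q=True F(r)=True r=True
s_7={q,r,s}: !(F(q) & F(r))=False (F(q) & F(r))=True F(q)=True q=True F(r)=True r=True
Evaluating at position 6: result = False

Answer: false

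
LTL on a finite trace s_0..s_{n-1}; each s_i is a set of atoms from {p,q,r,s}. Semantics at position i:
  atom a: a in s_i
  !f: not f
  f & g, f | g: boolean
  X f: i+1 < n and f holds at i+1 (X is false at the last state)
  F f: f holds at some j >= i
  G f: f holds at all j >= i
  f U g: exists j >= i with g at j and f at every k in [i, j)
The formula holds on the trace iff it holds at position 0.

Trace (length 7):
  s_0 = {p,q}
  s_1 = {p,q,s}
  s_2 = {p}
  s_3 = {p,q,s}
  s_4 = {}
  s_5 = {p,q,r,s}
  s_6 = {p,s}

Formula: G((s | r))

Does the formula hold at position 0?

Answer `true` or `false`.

Answer: false

Derivation:
s_0={p,q}: G((s | r))=False (s | r)=False s=False r=False
s_1={p,q,s}: G((s | r))=False (s | r)=True s=True r=False
s_2={p}: G((s | r))=False (s | r)=False s=False r=False
s_3={p,q,s}: G((s | r))=False (s | r)=True s=True r=False
s_4={}: G((s | r))=False (s | r)=False s=False r=False
s_5={p,q,r,s}: G((s | r))=True (s | r)=True s=True r=True
s_6={p,s}: G((s | r))=True (s | r)=True s=True r=False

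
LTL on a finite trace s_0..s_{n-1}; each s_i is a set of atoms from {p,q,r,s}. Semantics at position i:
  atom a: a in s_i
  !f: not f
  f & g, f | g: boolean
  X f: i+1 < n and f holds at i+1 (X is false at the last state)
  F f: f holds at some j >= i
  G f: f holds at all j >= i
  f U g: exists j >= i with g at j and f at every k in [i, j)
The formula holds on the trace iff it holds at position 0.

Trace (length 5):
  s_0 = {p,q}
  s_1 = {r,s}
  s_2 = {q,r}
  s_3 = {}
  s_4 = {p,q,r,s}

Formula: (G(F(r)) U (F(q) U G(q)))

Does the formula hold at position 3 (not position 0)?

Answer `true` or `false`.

s_0={p,q}: (G(F(r)) U (F(q) U G(q)))=True G(F(r))=True F(r)=True r=False (F(q) U G(q))=True F(q)=True q=True G(q)=False
s_1={r,s}: (G(F(r)) U (F(q) U G(q)))=True G(F(r))=True F(r)=True r=True (F(q) U G(q))=True F(q)=True q=False G(q)=False
s_2={q,r}: (G(F(r)) U (F(q) U G(q)))=True G(F(r))=True F(r)=True r=True (F(q) U G(q))=True F(q)=True q=True G(q)=False
s_3={}: (G(F(r)) U (F(q) U G(q)))=True G(F(r))=True F(r)=True r=False (F(q) U G(q))=True F(q)=True q=False G(q)=False
s_4={p,q,r,s}: (G(F(r)) U (F(q) U G(q)))=True G(F(r))=True F(r)=True r=True (F(q) U G(q))=True F(q)=True q=True G(q)=True
Evaluating at position 3: result = True

Answer: true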